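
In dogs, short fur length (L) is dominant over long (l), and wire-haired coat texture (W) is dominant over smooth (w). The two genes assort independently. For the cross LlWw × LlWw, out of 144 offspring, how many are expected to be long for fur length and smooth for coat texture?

Dihybrid cross LlWw × LlWw — consider each gene separately:
fur length: Ll × Ll → 1 LL, 2 Ll, 1 ll → 3 L_ : 1 ll (out of 4)
coat texture: Ww × Ww → 1 WW, 2 Ww, 1 ww → 3 W_ : 1 ww (out of 4)
Looking for: long (ll) and smooth (ww)
P(long) = 1/4, P(smooth) = 1/4
P(both) = 1/4 × 1/4 = 1/16
Expected count = 1/16 × 144 = 9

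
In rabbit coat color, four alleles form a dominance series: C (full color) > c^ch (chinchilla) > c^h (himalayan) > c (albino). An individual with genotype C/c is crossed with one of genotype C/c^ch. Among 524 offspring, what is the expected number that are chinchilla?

Cross: C/c × C/c^ch
Allele dominance: C > c^ch > c^h > c
Offspring genotypes: 1 C/C, 1 C/c^ch, 1 C/c, 1 c^ch/c
Phenotype counts: 3 full color, 1 chinchilla
chinchilla: 1 out of 4 → fraction 1/4
Expected count = 1/4 × 524 = 131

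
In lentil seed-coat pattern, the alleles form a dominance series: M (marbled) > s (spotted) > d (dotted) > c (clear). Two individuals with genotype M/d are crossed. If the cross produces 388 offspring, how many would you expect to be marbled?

Cross: M/d × M/d
Allele dominance: M > s > d > c
Offspring genotypes: 1 M/M, 2 M/d, 1 d/d
Phenotype counts: 3 marbled, 1 dotted
marbled: 3 out of 4 → fraction 3/4
Expected count = 3/4 × 388 = 291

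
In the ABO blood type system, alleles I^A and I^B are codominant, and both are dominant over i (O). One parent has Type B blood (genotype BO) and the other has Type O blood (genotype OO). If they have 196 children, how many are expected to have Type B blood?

Cross: BO × OO
Possible offspring genotypes: 2 BO, 2 OO
Blood type counts: 2 Type B, 2 Type O
Probability of Type B: 2/4 = 1/2
Expected count = 1/2 × 196 = 98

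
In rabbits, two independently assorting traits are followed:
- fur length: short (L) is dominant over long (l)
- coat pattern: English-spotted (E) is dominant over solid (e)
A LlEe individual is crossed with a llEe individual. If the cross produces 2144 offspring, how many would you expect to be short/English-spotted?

Dihybrid cross LlEe × llEe — consider each gene separately:
fur length: Ll × ll → 2 Ll, 2 ll → 2 L_ : 2 ll (out of 4)
coat pattern: Ee × Ee → 1 EE, 2 Ee, 1 ee → 3 E_ : 1 ee (out of 4)
Combine (counts out of 4 × 4 = 16): short/English-spotted (L_E_) = 2×3 = 6; short/solid (L_ee) = 2×1 = 2; long/English-spotted (llE_) = 2×3 = 6; long/solid (llee) = 2×1 = 2
Phenotype counts (out of 16): 6 short/English-spotted, 2 short/solid, 6 long/English-spotted, 2 long/solid
short/English-spotted: 6 out of 16 → fraction 3/8
Expected count = 3/8 × 2144 = 804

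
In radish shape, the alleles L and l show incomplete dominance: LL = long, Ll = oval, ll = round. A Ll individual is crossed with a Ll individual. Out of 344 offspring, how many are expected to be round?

Punnett square for Ll × Ll:
Offspring genotypes: 1 LL, 2 Ll, 1 ll
Phenotype counts: 1 long, 2 oval, 1 round
round: 1 out of 4 → fraction 1/4
Expected count = 1/4 × 344 = 86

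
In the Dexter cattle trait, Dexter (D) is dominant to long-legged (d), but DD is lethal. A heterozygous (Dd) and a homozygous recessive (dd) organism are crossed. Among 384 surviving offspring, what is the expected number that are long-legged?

Cross: Dd × dd
Punnett square offspring (before lethality): 2 Dd, 2 dd
No DD offspring are produced in this cross.
long-legged: 2 out of 4 → fraction 1/2
Expected count = 1/2 × 384 = 192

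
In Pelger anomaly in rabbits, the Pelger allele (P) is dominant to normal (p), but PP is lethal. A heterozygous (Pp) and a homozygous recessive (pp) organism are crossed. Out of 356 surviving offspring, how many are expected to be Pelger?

Cross: Pp × pp
Punnett square offspring (before lethality): 2 Pp, 2 pp
No PP offspring are produced in this cross.
Pelger: 2 out of 4 → fraction 1/2
Expected count = 1/2 × 356 = 178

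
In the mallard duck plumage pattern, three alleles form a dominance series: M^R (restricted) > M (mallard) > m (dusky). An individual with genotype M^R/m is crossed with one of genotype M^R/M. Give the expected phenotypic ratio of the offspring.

Cross: M^R/m × M^R/M
Allele dominance: M^R > M > m
Offspring genotypes: 1 M^R/M^R, 1 M^R/M, 1 M^R/m, 1 M/m
Phenotype counts: 3 restricted, 1 mallard
Ratio: 3 restricted : 1 mallard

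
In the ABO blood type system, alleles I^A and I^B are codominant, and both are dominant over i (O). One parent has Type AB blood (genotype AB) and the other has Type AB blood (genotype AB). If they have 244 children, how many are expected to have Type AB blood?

Cross: AB × AB
Possible offspring genotypes: 1 AA, 2 AB, 1 BB
Blood type counts: 1 Type A, 2 Type AB, 1 Type B
Probability of Type AB: 2/4 = 1/2
Expected count = 1/2 × 244 = 122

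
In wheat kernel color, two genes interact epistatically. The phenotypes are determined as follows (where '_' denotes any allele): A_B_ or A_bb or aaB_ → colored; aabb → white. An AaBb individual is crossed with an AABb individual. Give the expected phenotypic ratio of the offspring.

Cross: AaBb × AABb — consider each gene separately:
A gene: Aa × AA → 2 AA, 2 Aa → 4 A_ (out of 4)
B gene: Bb × Bb → 1 BB, 2 Bb, 1 bb → 3 B_ : 1 bb (out of 4)
Genotype classes (out of 4 × 4 = 16): A_B_ = 4×3 = 12; A_bb = 4×1 = 4
Apply the phenotype rules: A_B_ (12) + A_bb (4) → colored
Phenotype counts (out of 16): 16 colored
Ratio: all colored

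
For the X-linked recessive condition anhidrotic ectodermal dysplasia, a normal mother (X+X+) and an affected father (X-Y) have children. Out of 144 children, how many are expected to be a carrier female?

Cross: X+X+ × X-Y
Offspring: 2 X+X-, 2 X+Y
Probability of a carrier female: 2/4 = 1/2
Expected count = 1/2 × 144 = 72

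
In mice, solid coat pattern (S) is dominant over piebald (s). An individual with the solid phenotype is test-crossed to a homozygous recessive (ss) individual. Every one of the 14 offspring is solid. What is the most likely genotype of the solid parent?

Test cross: ? × ss
All offspring are solid.
If the unknown parent were heterozygous (Ss), about half of 14 offspring would be piebald; none are. The unknown parent is most likely homozygous dominant (SS).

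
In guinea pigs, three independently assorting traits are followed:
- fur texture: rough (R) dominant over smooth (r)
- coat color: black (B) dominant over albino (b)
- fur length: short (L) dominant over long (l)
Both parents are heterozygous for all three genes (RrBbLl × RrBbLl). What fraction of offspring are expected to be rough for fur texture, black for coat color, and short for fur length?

Trihybrid cross: RrBbLl × RrBbLl
Each trait segregates independently with a 3:1 phenotypic ratio, so each gene contributes 3/4 (dominant) or 1/4 (recessive).
Target: rough (fur texture), black (coat color), short (fur length)
Probability = product of independent per-trait probabilities
= 3/4 × 3/4 × 3/4 = 27/64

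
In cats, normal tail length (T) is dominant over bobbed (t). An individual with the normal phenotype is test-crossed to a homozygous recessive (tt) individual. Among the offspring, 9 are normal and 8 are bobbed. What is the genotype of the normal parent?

Test cross: ? × tt
Offspring: 9 normal, 8 bobbed — approximately 1:1.
A 1:1 ratio in a test cross indicates the unknown parent is heterozygous (Tt).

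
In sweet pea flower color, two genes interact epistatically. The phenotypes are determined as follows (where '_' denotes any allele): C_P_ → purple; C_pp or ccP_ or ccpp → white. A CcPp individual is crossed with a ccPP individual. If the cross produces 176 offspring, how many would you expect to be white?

Cross: CcPp × ccPP — consider each gene separately:
C gene: Cc × cc → 2 Cc, 2 cc → 2 C_ : 2 cc (out of 4)
P gene: Pp × PP → 2 PP, 2 Pp → 4 P_ (out of 4)
Genotype classes (out of 4 × 4 = 16): C_P_ = 2×4 = 8; ccP_ = 2×4 = 8
Apply the phenotype rules: C_P_ (8) → purple; ccP_ (8) → white
Phenotype counts (out of 16): 8 purple, 8 white
white: 8 out of 16 → fraction 1/2
Expected count = 1/2 × 176 = 88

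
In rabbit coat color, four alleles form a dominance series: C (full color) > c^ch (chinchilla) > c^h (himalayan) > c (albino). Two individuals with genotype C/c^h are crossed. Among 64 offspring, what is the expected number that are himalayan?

Cross: C/c^h × C/c^h
Allele dominance: C > c^ch > c^h > c
Offspring genotypes: 1 C/C, 2 C/c^h, 1 c^h/c^h
Phenotype counts: 3 full color, 1 himalayan
himalayan: 1 out of 4 → fraction 1/4
Expected count = 1/4 × 64 = 16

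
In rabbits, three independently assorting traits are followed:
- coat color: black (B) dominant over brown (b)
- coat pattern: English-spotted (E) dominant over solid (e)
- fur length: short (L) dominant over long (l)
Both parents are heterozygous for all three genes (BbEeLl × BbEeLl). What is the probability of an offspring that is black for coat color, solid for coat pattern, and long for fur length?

Trihybrid cross: BbEeLl × BbEeLl
Each trait segregates independently with a 3:1 phenotypic ratio, so each gene contributes 3/4 (dominant) or 1/4 (recessive).
Target: black (coat color), solid (coat pattern), long (fur length)
Probability = product of independent per-trait probabilities
= 3/4 × 1/4 × 1/4 = 3/64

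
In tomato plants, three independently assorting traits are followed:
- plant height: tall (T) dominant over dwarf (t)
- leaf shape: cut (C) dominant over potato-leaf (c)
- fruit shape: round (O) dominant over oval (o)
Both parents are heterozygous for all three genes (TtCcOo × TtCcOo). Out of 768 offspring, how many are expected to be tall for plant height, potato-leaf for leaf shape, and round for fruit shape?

Trihybrid cross: TtCcOo × TtCcOo
Each trait segregates independently with a 3:1 phenotypic ratio, so each gene contributes 3/4 (dominant) or 1/4 (recessive).
Target: tall (plant height), potato-leaf (leaf shape), round (fruit shape)
Probability = product of independent per-trait probabilities
= 3/4 × 1/4 × 3/4 = 9/64
Expected count = 9/64 × 768 = 108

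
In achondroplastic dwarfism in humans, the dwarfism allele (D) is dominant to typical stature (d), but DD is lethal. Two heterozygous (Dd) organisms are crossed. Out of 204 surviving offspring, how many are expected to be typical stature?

Cross: Dd × Dd
Punnett square offspring (before lethality): 1 DD, 2 Dd, 1 dd
The DD genotype is lethal (embryos die); surviving offspring: 2 Dd, 1 dd
typical stature: 1 out of 3 → fraction 1/3
Expected count = 1/3 × 204 = 68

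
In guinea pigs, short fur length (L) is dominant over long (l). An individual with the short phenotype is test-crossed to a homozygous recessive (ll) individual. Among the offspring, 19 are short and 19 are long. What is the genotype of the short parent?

Test cross: ? × ll
Offspring: 19 short, 19 long — approximately 1:1.
A 1:1 ratio in a test cross indicates the unknown parent is heterozygous (Ll).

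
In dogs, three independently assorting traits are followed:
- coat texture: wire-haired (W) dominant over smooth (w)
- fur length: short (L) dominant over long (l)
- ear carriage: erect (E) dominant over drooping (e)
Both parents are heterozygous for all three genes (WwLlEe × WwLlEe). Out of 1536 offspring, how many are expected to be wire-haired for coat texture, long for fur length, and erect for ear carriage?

Trihybrid cross: WwLlEe × WwLlEe
Each trait segregates independently with a 3:1 phenotypic ratio, so each gene contributes 3/4 (dominant) or 1/4 (recessive).
Target: wire-haired (coat texture), long (fur length), erect (ear carriage)
Probability = product of independent per-trait probabilities
= 3/4 × 1/4 × 3/4 = 9/64
Expected count = 9/64 × 1536 = 216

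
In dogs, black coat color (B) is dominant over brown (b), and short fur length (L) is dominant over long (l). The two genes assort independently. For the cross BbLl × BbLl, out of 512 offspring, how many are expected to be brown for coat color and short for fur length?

Dihybrid cross BbLl × BbLl — consider each gene separately:
coat color: Bb × Bb → 1 BB, 2 Bb, 1 bb → 3 B_ : 1 bb (out of 4)
fur length: Ll × Ll → 1 LL, 2 Ll, 1 ll → 3 L_ : 1 ll (out of 4)
Looking for: brown (bb) and short (L_)
P(brown) = 1/4, P(short) = 3/4
P(both) = 1/4 × 3/4 = 3/16
Expected count = 3/16 × 512 = 96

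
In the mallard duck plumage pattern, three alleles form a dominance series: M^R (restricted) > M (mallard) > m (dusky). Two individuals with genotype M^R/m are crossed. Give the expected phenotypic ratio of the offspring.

Cross: M^R/m × M^R/m
Allele dominance: M^R > M > m
Offspring genotypes: 1 M^R/M^R, 2 M^R/m, 1 m/m
Phenotype counts: 3 restricted, 1 dusky
Ratio: 3 restricted : 1 dusky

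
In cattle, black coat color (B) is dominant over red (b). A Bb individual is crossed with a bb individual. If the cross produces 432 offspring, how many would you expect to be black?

Punnett square for Bb × bb:
Offspring genotypes: 2 Bb, 2 bb
black: 2, red: 2
black: 2 out of 4 → fraction 1/2
Expected count = 1/2 × 432 = 216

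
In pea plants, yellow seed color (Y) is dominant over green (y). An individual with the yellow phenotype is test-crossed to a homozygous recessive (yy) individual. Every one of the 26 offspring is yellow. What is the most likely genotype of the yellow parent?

Test cross: ? × yy
All offspring are yellow.
If the unknown parent were heterozygous (Yy), about half of 26 offspring would be green; none are. The unknown parent is most likely homozygous dominant (YY).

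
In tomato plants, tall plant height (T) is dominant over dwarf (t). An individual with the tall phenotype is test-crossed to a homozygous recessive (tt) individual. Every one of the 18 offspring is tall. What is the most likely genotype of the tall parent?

Test cross: ? × tt
All offspring are tall.
If the unknown parent were heterozygous (Tt), about half of 18 offspring would be dwarf; none are. The unknown parent is most likely homozygous dominant (TT).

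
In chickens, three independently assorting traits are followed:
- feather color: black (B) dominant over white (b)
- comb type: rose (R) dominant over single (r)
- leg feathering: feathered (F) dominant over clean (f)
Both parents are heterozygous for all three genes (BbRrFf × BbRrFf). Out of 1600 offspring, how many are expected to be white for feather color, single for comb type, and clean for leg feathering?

Trihybrid cross: BbRrFf × BbRrFf
Each trait segregates independently with a 3:1 phenotypic ratio, so each gene contributes 3/4 (dominant) or 1/4 (recessive).
Target: white (feather color), single (comb type), clean (leg feathering)
Probability = product of independent per-trait probabilities
= 1/4 × 1/4 × 1/4 = 1/64
Expected count = 1/64 × 1600 = 25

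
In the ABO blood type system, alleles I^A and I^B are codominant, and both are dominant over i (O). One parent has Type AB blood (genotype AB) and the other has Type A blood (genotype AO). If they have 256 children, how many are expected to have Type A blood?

Cross: AB × AO
Possible offspring genotypes: 1 AA, 1 AO, 1 AB, 1 BO
Blood type counts: 2 Type A, 1 Type AB, 1 Type B
Probability of Type A: 2/4 = 1/2
Expected count = 1/2 × 256 = 128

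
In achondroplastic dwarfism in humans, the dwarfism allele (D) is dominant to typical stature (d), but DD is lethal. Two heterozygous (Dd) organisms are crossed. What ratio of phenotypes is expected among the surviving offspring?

Cross: Dd × Dd
Punnett square offspring (before lethality): 1 DD, 2 Dd, 1 dd
The DD genotype is lethal (embryos die); surviving offspring: 2 Dd, 1 dd
Ratio: 2 achondroplastic dwarf : 1 typical stature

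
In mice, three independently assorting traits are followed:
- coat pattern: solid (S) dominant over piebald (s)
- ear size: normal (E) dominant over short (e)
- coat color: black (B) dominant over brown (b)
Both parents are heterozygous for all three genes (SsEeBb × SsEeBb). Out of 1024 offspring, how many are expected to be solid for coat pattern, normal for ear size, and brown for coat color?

Trihybrid cross: SsEeBb × SsEeBb
Each trait segregates independently with a 3:1 phenotypic ratio, so each gene contributes 3/4 (dominant) or 1/4 (recessive).
Target: solid (coat pattern), normal (ear size), brown (coat color)
Probability = product of independent per-trait probabilities
= 3/4 × 3/4 × 1/4 = 9/64
Expected count = 9/64 × 1024 = 144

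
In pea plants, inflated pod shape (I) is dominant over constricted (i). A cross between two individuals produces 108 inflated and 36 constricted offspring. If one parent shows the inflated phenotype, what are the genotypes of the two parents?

Observed offspring: 108 inflated, 36 constricted
The observed ratio simplifies to 3:1. Constricted (ii) offspring appear, so each parent must contribute one i allele. The parent stated to show inflated carries I, so it is Ii. The other parent is then either Ii or ii: Ii × ii would give a 1:1 split, whereas Ii × Ii gives 3:1 — matching the data. So both parents are heterozygous (Ii × Ii).
Parent genotypes: Ii × Ii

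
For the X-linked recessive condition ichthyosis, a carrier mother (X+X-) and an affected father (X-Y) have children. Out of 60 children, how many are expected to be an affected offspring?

Cross: X+X- × X-Y
Offspring: 1 X+X-, 1 X+Y, 1 X-X-, 1 X-Y
Probability of an affected offspring: 2/4 = 1/2
Expected count = 1/2 × 60 = 30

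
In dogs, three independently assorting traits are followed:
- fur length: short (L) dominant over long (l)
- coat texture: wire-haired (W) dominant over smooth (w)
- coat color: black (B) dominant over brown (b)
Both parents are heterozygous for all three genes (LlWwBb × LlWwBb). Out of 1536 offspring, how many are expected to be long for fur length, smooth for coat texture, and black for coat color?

Trihybrid cross: LlWwBb × LlWwBb
Each trait segregates independently with a 3:1 phenotypic ratio, so each gene contributes 3/4 (dominant) or 1/4 (recessive).
Target: long (fur length), smooth (coat texture), black (coat color)
Probability = product of independent per-trait probabilities
= 1/4 × 1/4 × 3/4 = 3/64
Expected count = 3/64 × 1536 = 72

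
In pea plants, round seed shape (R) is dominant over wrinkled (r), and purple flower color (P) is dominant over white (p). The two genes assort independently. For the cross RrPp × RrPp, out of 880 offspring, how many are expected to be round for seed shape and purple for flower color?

Dihybrid cross RrPp × RrPp — consider each gene separately:
seed shape: Rr × Rr → 1 RR, 2 Rr, 1 rr → 3 R_ : 1 rr (out of 4)
flower color: Pp × Pp → 1 PP, 2 Pp, 1 pp → 3 P_ : 1 pp (out of 4)
Looking for: round (R_) and purple (P_)
P(round) = 3/4, P(purple) = 3/4
P(both) = 3/4 × 3/4 = 9/16
Expected count = 9/16 × 880 = 495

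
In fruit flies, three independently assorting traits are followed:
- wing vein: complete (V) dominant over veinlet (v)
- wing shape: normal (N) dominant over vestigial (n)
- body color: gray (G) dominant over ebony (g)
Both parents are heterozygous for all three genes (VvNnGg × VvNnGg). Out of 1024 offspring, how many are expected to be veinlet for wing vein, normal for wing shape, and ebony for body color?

Trihybrid cross: VvNnGg × VvNnGg
Each trait segregates independently with a 3:1 phenotypic ratio, so each gene contributes 3/4 (dominant) or 1/4 (recessive).
Target: veinlet (wing vein), normal (wing shape), ebony (body color)
Probability = product of independent per-trait probabilities
= 1/4 × 3/4 × 1/4 = 3/64
Expected count = 3/64 × 1024 = 48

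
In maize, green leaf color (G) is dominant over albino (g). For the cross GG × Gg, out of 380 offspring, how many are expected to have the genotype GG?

Punnett square for GG × Gg:
Offspring genotypes: 2 GG, 2 Gg
Total offspring: 4
Count with target: 2
Probability: 2/4 = 1/2
Expected count = 1/2 × 380 = 190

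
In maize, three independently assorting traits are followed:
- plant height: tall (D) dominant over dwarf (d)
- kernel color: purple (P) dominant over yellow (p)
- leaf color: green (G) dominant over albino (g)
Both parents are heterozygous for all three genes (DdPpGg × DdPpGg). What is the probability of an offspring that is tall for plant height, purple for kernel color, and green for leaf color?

Trihybrid cross: DdPpGg × DdPpGg
Each trait segregates independently with a 3:1 phenotypic ratio, so each gene contributes 3/4 (dominant) or 1/4 (recessive).
Target: tall (plant height), purple (kernel color), green (leaf color)
Probability = product of independent per-trait probabilities
= 3/4 × 3/4 × 3/4 = 27/64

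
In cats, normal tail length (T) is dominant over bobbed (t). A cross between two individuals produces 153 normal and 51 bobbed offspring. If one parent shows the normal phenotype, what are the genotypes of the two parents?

Observed offspring: 153 normal, 51 bobbed
The observed ratio simplifies to 3:1. Bobbed (tt) offspring appear, so each parent must contribute one t allele. The parent stated to show normal carries T, so it is Tt. The other parent is then either Tt or tt: Tt × tt would give a 1:1 split, whereas Tt × Tt gives 3:1 — matching the data. So both parents are heterozygous (Tt × Tt).
Parent genotypes: Tt × Tt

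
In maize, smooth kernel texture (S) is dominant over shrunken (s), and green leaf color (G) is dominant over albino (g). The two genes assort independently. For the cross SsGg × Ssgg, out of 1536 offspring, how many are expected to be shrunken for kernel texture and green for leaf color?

Dihybrid cross SsGg × Ssgg — consider each gene separately:
kernel texture: Ss × Ss → 1 SS, 2 Ss, 1 ss → 3 S_ : 1 ss (out of 4)
leaf color: Gg × gg → 2 Gg, 2 gg → 2 G_ : 2 gg (out of 4)
Looking for: shrunken (ss) and green (G_)
P(shrunken) = 1/4, P(green) = 2/4
P(both) = 1/4 × 2/4 = 2/16 = 1/8
Expected count = 1/8 × 1536 = 192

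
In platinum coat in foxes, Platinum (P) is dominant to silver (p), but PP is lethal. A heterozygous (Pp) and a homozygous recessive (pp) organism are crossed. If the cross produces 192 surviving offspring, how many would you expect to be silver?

Cross: Pp × pp
Punnett square offspring (before lethality): 2 Pp, 2 pp
No PP offspring are produced in this cross.
silver: 2 out of 4 → fraction 1/2
Expected count = 1/2 × 192 = 96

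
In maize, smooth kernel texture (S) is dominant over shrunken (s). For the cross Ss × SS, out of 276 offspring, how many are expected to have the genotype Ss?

Punnett square for Ss × SS:
Offspring genotypes: 2 SS, 2 Ss
Total offspring: 4
Count with target: 2
Probability: 2/4 = 1/2
Expected count = 1/2 × 276 = 138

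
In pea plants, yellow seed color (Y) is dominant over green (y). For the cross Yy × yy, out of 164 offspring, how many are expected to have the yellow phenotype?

Punnett square for Yy × yy:
Offspring genotypes: 2 Yy, 2 yy
Total offspring: 4
Count with target: 2
Probability: 2/4 = 1/2
Expected count = 1/2 × 164 = 82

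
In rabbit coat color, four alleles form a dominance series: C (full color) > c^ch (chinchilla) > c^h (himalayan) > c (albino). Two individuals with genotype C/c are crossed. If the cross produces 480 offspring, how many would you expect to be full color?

Cross: C/c × C/c
Allele dominance: C > c^ch > c^h > c
Offspring genotypes: 1 C/C, 2 C/c, 1 c/c
Phenotype counts: 3 full color, 1 albino
full color: 3 out of 4 → fraction 3/4
Expected count = 3/4 × 480 = 360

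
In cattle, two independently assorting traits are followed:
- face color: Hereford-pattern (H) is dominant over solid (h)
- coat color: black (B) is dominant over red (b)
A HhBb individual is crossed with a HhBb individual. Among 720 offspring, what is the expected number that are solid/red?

Dihybrid cross HhBb × HhBb — consider each gene separately:
face color: Hh × Hh → 1 HH, 2 Hh, 1 hh → 3 H_ : 1 hh (out of 4)
coat color: Bb × Bb → 1 BB, 2 Bb, 1 bb → 3 B_ : 1 bb (out of 4)
Combine (counts out of 4 × 4 = 16): Hereford-pattern/black (H_B_) = 3×3 = 9; Hereford-pattern/red (H_bb) = 3×1 = 3; solid/black (hhB_) = 1×3 = 3; solid/red (hhbb) = 1×1 = 1
Phenotype counts (out of 16): 9 Hereford-pattern/black, 3 Hereford-pattern/red, 3 solid/black, 1 solid/red
solid/red: 1 out of 16 → fraction 1/16
Expected count = 1/16 × 720 = 45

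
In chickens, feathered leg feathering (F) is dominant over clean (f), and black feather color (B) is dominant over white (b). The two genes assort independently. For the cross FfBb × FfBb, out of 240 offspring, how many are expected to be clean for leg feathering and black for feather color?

Dihybrid cross FfBb × FfBb — consider each gene separately:
leg feathering: Ff × Ff → 1 FF, 2 Ff, 1 ff → 3 F_ : 1 ff (out of 4)
feather color: Bb × Bb → 1 BB, 2 Bb, 1 bb → 3 B_ : 1 bb (out of 4)
Looking for: clean (ff) and black (B_)
P(clean) = 1/4, P(black) = 3/4
P(both) = 1/4 × 3/4 = 3/16
Expected count = 3/16 × 240 = 45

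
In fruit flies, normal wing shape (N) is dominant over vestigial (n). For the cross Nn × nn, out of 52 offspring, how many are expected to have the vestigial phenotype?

Punnett square for Nn × nn:
Offspring genotypes: 2 Nn, 2 nn
Total offspring: 4
Count with target: 2
Probability: 2/4 = 1/2
Expected count = 1/2 × 52 = 26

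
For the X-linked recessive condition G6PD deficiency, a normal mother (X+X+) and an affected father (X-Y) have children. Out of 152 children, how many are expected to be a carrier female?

Cross: X+X+ × X-Y
Offspring: 2 X+X-, 2 X+Y
Probability of a carrier female: 2/4 = 1/2
Expected count = 1/2 × 152 = 76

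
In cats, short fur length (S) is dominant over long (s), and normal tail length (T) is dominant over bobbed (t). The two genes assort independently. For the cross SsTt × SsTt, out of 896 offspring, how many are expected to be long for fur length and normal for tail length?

Dihybrid cross SsTt × SsTt — consider each gene separately:
fur length: Ss × Ss → 1 SS, 2 Ss, 1 ss → 3 S_ : 1 ss (out of 4)
tail length: Tt × Tt → 1 TT, 2 Tt, 1 tt → 3 T_ : 1 tt (out of 4)
Looking for: long (ss) and normal (T_)
P(long) = 1/4, P(normal) = 3/4
P(both) = 1/4 × 3/4 = 3/16
Expected count = 3/16 × 896 = 168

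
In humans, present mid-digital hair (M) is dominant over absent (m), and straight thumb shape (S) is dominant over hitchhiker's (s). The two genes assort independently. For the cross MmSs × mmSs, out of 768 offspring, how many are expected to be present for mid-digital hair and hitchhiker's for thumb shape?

Dihybrid cross MmSs × mmSs — consider each gene separately:
mid-digital hair: Mm × mm → 2 Mm, 2 mm → 2 M_ : 2 mm (out of 4)
thumb shape: Ss × Ss → 1 SS, 2 Ss, 1 ss → 3 S_ : 1 ss (out of 4)
Looking for: present (M_) and hitchhiker's (ss)
P(present) = 2/4, P(hitchhiker's) = 1/4
P(both) = 2/4 × 1/4 = 2/16 = 1/8
Expected count = 1/8 × 768 = 96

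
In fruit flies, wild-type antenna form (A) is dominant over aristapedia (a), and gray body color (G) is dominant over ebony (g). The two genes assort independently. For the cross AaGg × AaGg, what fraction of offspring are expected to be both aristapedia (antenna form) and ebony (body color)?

Dihybrid cross AaGg × AaGg — consider each gene separately:
antenna form: Aa × Aa → 1 AA, 2 Aa, 1 aa → 3 A_ : 1 aa (out of 4)
body color: Gg × Gg → 1 GG, 2 Gg, 1 gg → 3 G_ : 1 gg (out of 4)
Looking for: aristapedia (aa) and ebony (gg)
P(aristapedia) = 1/4, P(ebony) = 1/4
P(both) = 1/4 × 1/4 = 1/16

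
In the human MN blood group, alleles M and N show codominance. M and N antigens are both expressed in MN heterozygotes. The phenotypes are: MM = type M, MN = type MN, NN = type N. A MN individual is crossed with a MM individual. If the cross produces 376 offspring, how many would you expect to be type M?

Punnett square for MN × MM:
Offspring genotypes: 2 MM, 2 MN
Phenotype counts: 2 type M, 2 type MN
type M: 2 out of 4 → fraction 1/2
Expected count = 1/2 × 376 = 188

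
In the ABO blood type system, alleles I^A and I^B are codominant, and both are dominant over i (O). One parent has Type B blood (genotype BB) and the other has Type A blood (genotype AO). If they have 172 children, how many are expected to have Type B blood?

Cross: BB × AO
Possible offspring genotypes: 2 AB, 2 BO
Blood type counts: 2 Type AB, 2 Type B
Probability of Type B: 2/4 = 1/2
Expected count = 1/2 × 172 = 86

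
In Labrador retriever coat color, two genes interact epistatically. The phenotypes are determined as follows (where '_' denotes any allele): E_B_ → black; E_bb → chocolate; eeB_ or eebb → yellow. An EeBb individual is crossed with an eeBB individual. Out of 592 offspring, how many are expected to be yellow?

Cross: EeBb × eeBB — consider each gene separately:
E gene: Ee × ee → 2 Ee, 2 ee → 2 E_ : 2 ee (out of 4)
B gene: Bb × BB → 2 BB, 2 Bb → 4 B_ (out of 4)
Genotype classes (out of 4 × 4 = 16): E_B_ = 2×4 = 8; eeB_ = 2×4 = 8
Apply the phenotype rules: E_B_ (8) → black; eeB_ (8) → yellow
Phenotype counts (out of 16): 8 black, 8 yellow
yellow: 8 out of 16 → fraction 1/2
Expected count = 1/2 × 592 = 296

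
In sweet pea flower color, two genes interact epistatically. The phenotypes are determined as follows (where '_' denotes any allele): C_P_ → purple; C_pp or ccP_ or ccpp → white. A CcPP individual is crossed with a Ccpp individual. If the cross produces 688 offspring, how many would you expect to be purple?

Cross: CcPP × Ccpp — consider each gene separately:
C gene: Cc × Cc → 1 CC, 2 Cc, 1 cc → 3 C_ : 1 cc (out of 4)
P gene: PP × pp → 4 Pp → 4 P_ (out of 4)
Genotype classes (out of 4 × 4 = 16): C_P_ = 3×4 = 12; ccP_ = 1×4 = 4
Apply the phenotype rules: C_P_ (12) → purple; ccP_ (4) → white
Phenotype counts (out of 16): 12 purple, 4 white
purple: 12 out of 16 → fraction 3/4
Expected count = 3/4 × 688 = 516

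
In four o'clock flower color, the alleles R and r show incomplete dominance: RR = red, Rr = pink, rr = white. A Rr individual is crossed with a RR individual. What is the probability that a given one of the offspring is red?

Punnett square for Rr × RR:
Offspring genotypes: 2 RR, 2 Rr
Phenotype counts: 2 red, 2 pink
red: 2 out of 4
Probability: 2/4 = 1/2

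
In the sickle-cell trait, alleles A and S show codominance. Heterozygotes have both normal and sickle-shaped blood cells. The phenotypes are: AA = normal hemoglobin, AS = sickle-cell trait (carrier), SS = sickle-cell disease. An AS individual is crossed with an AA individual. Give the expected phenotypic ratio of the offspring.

Punnett square for AS × AA:
Offspring genotypes: 2 AA, 2 AS
Phenotype counts: 2 normal hemoglobin, 2 sickle-cell trait (carrier)
Ratio: 1 normal hemoglobin : 1 sickle-cell trait (carrier)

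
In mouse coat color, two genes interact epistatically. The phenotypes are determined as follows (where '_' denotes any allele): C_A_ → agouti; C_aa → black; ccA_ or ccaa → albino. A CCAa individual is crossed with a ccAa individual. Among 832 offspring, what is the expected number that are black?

Cross: CCAa × ccAa — consider each gene separately:
C gene: CC × cc → 4 Cc → 4 C_ (out of 4)
A gene: Aa × Aa → 1 AA, 2 Aa, 1 aa → 3 A_ : 1 aa (out of 4)
Genotype classes (out of 4 × 4 = 16): C_A_ = 4×3 = 12; C_aa = 4×1 = 4
Apply the phenotype rules: C_A_ (12) → agouti; C_aa (4) → black
Phenotype counts (out of 16): 12 agouti, 4 black
black: 4 out of 16 → fraction 1/4
Expected count = 1/4 × 832 = 208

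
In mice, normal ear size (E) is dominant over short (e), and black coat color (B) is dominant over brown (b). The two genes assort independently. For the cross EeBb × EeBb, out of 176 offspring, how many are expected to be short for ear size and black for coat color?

Dihybrid cross EeBb × EeBb — consider each gene separately:
ear size: Ee × Ee → 1 EE, 2 Ee, 1 ee → 3 E_ : 1 ee (out of 4)
coat color: Bb × Bb → 1 BB, 2 Bb, 1 bb → 3 B_ : 1 bb (out of 4)
Looking for: short (ee) and black (B_)
P(short) = 1/4, P(black) = 3/4
P(both) = 1/4 × 3/4 = 3/16
Expected count = 3/16 × 176 = 33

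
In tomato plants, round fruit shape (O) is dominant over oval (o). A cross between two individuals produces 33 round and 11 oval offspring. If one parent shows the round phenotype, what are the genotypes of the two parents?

Observed offspring: 33 round, 11 oval
The observed ratio simplifies to 3:1. Oval (oo) offspring appear, so each parent must contribute one o allele. The parent stated to show round carries O, so it is Oo. The other parent is then either Oo or oo: Oo × oo would give a 1:1 split, whereas Oo × Oo gives 3:1 — matching the data. So both parents are heterozygous (Oo × Oo).
Parent genotypes: Oo × Oo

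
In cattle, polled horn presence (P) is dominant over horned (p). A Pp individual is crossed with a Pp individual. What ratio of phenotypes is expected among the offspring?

Punnett square for Pp × Pp:
Offspring genotypes: 1 PP, 2 Pp, 1 pp
polled: 3, horned: 1
Ratio: 3:1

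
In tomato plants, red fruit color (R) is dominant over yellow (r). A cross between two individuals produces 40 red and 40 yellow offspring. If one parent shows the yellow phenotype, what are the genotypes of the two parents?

Observed offspring: 40 red, 40 yellow
The observed ratio simplifies to 1:1. One parent shows yellow, so its genotype must be rr. A 1:1 offspring split requires the other parent to be heterozygous (Rr).
Parent genotypes: rr × Rr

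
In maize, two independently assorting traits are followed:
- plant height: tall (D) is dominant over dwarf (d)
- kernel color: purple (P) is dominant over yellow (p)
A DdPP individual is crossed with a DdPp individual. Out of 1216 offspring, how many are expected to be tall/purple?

Dihybrid cross DdPP × DdPp — consider each gene separately:
plant height: Dd × Dd → 1 DD, 2 Dd, 1 dd → 3 D_ : 1 dd (out of 4)
kernel color: PP × Pp → 2 PP, 2 Pp → 4 P_ (out of 4)
Combine (counts out of 4 × 4 = 16): tall/purple (D_P_) = 3×4 = 12; dwarf/purple (ddP_) = 1×4 = 4
Phenotype counts (out of 16): 12 tall/purple, 4 dwarf/purple
tall/purple: 12 out of 16 → fraction 3/4
Expected count = 3/4 × 1216 = 912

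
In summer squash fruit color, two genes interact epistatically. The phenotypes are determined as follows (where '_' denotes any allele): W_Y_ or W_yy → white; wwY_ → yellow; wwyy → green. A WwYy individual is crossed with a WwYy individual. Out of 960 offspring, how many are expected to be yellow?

Cross: WwYy × WwYy — consider each gene separately:
W gene: Ww × Ww → 1 WW, 2 Ww, 1 ww → 3 W_ : 1 ww (out of 4)
Y gene: Yy × Yy → 1 YY, 2 Yy, 1 yy → 3 Y_ : 1 yy (out of 4)
Genotype classes (out of 4 × 4 = 16): W_Y_ = 3×3 = 9; W_yy = 3×1 = 3; wwY_ = 1×3 = 3; wwyy = 1×1 = 1
Apply the phenotype rules: W_Y_ (9) + W_yy (3) → white; wwY_ (3) → yellow; wwyy (1) → green
Phenotype counts (out of 16): 12 white, 3 yellow, 1 green
yellow: 3 out of 16 → fraction 3/16
Expected count = 3/16 × 960 = 180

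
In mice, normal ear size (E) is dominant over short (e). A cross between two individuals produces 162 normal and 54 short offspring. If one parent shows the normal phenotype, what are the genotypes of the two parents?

Observed offspring: 162 normal, 54 short
The observed ratio simplifies to 3:1. Short (ee) offspring appear, so each parent must contribute one e allele. The parent stated to show normal carries E, so it is Ee. The other parent is then either Ee or ee: Ee × ee would give a 1:1 split, whereas Ee × Ee gives 3:1 — matching the data. So both parents are heterozygous (Ee × Ee).
Parent genotypes: Ee × Ee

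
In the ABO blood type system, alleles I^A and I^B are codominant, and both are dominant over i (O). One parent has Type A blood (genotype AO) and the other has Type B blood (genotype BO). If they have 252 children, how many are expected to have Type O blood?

Cross: AO × BO
Possible offspring genotypes: 1 AB, 1 AO, 1 BO, 1 OO
Blood type counts: 1 Type AB, 1 Type A, 1 Type B, 1 Type O
Probability of Type O: 1/4
Expected count = 1/4 × 252 = 63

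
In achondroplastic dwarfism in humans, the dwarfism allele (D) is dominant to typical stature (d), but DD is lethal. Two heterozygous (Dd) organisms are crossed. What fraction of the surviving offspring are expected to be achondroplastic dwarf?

Cross: Dd × Dd
Punnett square offspring (before lethality): 1 DD, 2 Dd, 1 dd
The DD genotype is lethal (embryos die); surviving offspring: 2 Dd, 1 dd
achondroplastic dwarf: 2 out of 3
Probability: 2/3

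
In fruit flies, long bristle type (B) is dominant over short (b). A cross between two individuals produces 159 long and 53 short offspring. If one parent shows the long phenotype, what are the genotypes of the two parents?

Observed offspring: 159 long, 53 short
The observed ratio simplifies to 3:1. Short (bb) offspring appear, so each parent must contribute one b allele. The parent stated to show long carries B, so it is Bb. The other parent is then either Bb or bb: Bb × bb would give a 1:1 split, whereas Bb × Bb gives 3:1 — matching the data. So both parents are heterozygous (Bb × Bb).
Parent genotypes: Bb × Bb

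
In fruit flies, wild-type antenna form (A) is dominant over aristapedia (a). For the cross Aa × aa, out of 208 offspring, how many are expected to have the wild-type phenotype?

Punnett square for Aa × aa:
Offspring genotypes: 2 Aa, 2 aa
Total offspring: 4
Count with target: 2
Probability: 2/4 = 1/2
Expected count = 1/2 × 208 = 104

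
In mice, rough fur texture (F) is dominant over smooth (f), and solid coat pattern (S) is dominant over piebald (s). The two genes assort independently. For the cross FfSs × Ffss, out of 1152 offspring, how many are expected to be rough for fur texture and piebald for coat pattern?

Dihybrid cross FfSs × Ffss — consider each gene separately:
fur texture: Ff × Ff → 1 FF, 2 Ff, 1 ff → 3 F_ : 1 ff (out of 4)
coat pattern: Ss × ss → 2 Ss, 2 ss → 2 S_ : 2 ss (out of 4)
Looking for: rough (F_) and piebald (ss)
P(rough) = 3/4, P(piebald) = 2/4
P(both) = 3/4 × 2/4 = 6/16 = 3/8
Expected count = 3/8 × 1152 = 432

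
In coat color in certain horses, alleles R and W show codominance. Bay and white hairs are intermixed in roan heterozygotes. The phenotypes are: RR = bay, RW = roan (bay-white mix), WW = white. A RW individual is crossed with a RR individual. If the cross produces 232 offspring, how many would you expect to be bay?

Punnett square for RW × RR:
Offspring genotypes: 2 RR, 2 RW
Phenotype counts: 2 bay, 2 roan (bay-white mix)
bay: 2 out of 4 → fraction 1/2
Expected count = 1/2 × 232 = 116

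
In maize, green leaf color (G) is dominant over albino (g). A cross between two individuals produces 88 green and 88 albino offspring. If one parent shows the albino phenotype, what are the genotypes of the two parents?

Observed offspring: 88 green, 88 albino
The observed ratio simplifies to 1:1. One parent shows albino, so its genotype must be gg. A 1:1 offspring split requires the other parent to be heterozygous (Gg).
Parent genotypes: gg × Gg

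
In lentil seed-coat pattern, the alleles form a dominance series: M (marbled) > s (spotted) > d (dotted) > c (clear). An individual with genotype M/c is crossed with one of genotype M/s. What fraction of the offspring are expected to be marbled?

Cross: M/c × M/s
Allele dominance: M > s > d > c
Offspring genotypes: 1 M/M, 1 M/s, 1 M/c, 1 s/c
Phenotype counts: 3 marbled, 1 spotted
marbled: 3 out of 4
Probability: 3/4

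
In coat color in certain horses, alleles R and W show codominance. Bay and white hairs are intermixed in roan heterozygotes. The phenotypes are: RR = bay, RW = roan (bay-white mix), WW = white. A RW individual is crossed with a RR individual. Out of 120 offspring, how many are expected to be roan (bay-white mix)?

Punnett square for RW × RR:
Offspring genotypes: 2 RR, 2 RW
Phenotype counts: 2 bay, 2 roan (bay-white mix)
roan (bay-white mix): 2 out of 4 → fraction 1/2
Expected count = 1/2 × 120 = 60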